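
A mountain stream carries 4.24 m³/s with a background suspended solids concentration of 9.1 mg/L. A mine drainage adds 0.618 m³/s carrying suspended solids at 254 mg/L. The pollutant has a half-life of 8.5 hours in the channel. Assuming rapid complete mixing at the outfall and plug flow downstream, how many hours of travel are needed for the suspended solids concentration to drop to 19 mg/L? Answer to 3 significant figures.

9.21 h

Flow-weighted average: C = (4.240·9.100 + 0.6180·254.0) / 4.858 = 195.6/4.858 = 40.25 mg/L.
Half-life 8.5 h → k = ln 2 / 8.5 = 0.08155 h⁻¹ = 1.957 d⁻¹.
40.25·exp(−k·t) = 19 → t = ln(40.25/19)/k = 33140 s = 9.207 h.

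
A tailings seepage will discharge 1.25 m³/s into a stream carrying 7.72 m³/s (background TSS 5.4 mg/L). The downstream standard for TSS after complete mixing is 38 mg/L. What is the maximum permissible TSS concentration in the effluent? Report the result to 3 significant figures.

At the limit, (Qr·Cr + Qe·Cₑ)/(Qr + Qe) = 38:
Cₑ = (8.970·38 − 7.720·5.400) / 1.250 = 239.3 mg/L.

239 mg/L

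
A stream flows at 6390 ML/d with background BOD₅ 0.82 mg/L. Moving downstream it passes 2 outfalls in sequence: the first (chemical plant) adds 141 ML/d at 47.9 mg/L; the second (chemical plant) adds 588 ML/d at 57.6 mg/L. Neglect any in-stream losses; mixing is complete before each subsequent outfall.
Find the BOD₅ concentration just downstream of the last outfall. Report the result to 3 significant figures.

6.44 mg/L

After outfall 1: Q = 6390 + 141.0 = 6531 ML/d; C = (6390·0.8200 + 141.0·47.90)/6531 = 1.836 mg/L.
After outfall 2: Q = 6531 + 588.0 = 7119 ML/d; C = (6531·1.836 + 588.0·57.60)/7119 = 6.442 mg/L.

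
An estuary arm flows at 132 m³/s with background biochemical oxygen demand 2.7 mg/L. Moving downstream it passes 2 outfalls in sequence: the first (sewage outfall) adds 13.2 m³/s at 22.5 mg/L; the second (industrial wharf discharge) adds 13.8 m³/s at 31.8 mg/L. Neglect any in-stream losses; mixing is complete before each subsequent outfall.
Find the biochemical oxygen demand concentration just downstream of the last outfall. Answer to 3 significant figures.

6.87 mg/L

Outfall 1: combined Q = 145.2 m³/s; C = (132.0·2.700 + 13.20·22.50)/145.2 = 4.500 mg/L.
Outfall 2: combined Q = 159.0 m³/s; C = (145.2·4.500 + 13.80·31.80)/159.0 = 6.869 mg/L.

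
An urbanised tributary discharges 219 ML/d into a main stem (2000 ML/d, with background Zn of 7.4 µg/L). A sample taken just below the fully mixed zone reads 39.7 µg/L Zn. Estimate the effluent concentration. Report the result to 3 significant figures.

335 µg/L

Mass balance: 2000·7.400 + 219.0·Cₑ = 2219·39.70
→ Cₑ = (2219·39.70 − 2000·7.400) / 219.0 = 334.7 µg/L.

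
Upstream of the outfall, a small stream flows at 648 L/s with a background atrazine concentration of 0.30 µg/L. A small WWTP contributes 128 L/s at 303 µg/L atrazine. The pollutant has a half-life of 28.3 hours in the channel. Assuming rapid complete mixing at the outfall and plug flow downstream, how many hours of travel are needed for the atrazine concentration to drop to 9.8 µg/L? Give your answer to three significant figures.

66.7 h

Mixed concentration C = ΣQC/ΣQ = (648.0·0.3000 + 128.0·303.0) / 776.0 = 38980/776.0 = 50.23 µg/L.
Half-life 28.3 h → k = ln 2 / 28.3 = 0.02449 h⁻¹ = 0.5878 d⁻¹.
50.23·exp(−k·t) = 9.8 → t = ln(50.23/9.8)/k = 240200 s = 66.72 h.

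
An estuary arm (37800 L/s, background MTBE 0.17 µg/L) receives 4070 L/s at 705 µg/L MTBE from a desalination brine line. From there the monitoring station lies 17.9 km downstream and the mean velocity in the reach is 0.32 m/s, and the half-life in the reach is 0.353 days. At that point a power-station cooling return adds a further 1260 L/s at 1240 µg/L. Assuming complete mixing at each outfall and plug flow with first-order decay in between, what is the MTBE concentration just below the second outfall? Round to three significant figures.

Flow-weighted average: C = (37800·0.1700 + 4070·705.0) / 41870 = 2876000/41870 = 68.68 µg/L; combined flow 41870 L/s.
Travel time t = 17.9·1000 / 0.32 = 55940 s = 15.54 h.
Half-life 0.353 d → k = ln 2 / 0.353 = 1.964 d⁻¹.
First-order decay: C = 68.68·exp(−k·t) = 68.68·0.2805 = 19.26 µg/L.
At the second outfall, C = (41870·19.26 + 1260·1240) / (41870 + 1260) = 54.93 µg/L.

54.9 µg/L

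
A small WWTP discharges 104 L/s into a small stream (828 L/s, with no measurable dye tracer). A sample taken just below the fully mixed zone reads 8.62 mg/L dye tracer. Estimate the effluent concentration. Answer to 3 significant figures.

77.2 mg/L

Mass balance: 828.0·0 + 104.0·Cₑ = 932.0·8.620
→ Cₑ = (932.0·8.620 − 828.0·0) / 104.0 = 77.25 mg/L.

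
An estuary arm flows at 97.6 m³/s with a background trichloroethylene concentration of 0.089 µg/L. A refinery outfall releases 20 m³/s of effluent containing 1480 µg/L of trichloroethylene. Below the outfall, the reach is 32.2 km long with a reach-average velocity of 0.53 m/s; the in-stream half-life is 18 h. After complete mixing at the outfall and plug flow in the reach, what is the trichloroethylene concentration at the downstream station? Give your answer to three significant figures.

Flow-weighted average: C = (97.60·0.08900 + 20.00·1480) / 117.6 = 29610/117.6 = 251.8 µg/L.
Travel time t = 32.2·1000 / 0.53 = 60750 s = 16.88 h.
Half-life 18 h → k = ln 2 / 18 = 0.03851 h⁻¹ = 0.9242 d⁻¹.
After decay, C = 251.8 × e^(−kt) = 251.8 × 0.5221 = 131.5 µg/L.

131 µg/L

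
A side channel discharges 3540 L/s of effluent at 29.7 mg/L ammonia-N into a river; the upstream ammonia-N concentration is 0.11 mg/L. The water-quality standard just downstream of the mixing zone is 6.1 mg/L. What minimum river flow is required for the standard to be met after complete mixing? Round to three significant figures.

Set C_mix = 6.1: (Q·0.1100 + 3540·29.70) / (Q + 3540) = 6.1
→ Q = 3540·(29.70 − 6.1)/(6.1 − 0.1100) = 13950 L/s.

13900 L/s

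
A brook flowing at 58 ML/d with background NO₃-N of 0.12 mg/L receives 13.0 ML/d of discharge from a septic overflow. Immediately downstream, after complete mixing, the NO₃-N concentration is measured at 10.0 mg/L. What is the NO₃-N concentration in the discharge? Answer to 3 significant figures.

54.1 mg/L

Mass balance: 58.00·0.1200 + 13.00·Cₑ = 71.00·10.00
→ Cₑ = (71.00·10.00 − 58.00·0.1200) / 13.00 = 54.08 mg/L.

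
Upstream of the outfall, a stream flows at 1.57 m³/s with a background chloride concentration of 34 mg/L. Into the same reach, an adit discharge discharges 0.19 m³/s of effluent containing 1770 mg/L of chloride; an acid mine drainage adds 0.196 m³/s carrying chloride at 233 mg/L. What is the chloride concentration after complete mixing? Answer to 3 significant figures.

Mass balance: C = (1.570·34.00 + 0.1900·1770 + 0.1960·233.0) / 1.956 = 435.3/1.956 = 222.6 mg/L.

223 mg/L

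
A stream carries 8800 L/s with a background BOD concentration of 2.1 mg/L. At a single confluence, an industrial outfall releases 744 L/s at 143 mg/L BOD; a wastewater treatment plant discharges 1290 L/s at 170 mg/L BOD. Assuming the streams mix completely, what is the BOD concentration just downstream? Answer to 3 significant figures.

31.8 mg/L

Flow-weighted average: C = (8800·2.100 + 744.0·143.0 + 1290·170.0) / 10830 = 344200/10830 = 31.77 mg/L.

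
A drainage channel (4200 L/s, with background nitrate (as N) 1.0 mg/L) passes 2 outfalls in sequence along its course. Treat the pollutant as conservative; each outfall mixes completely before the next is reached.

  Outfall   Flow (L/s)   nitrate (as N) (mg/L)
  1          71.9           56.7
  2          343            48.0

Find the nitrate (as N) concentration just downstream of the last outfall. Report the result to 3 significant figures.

5.36 mg/L

After outfall 1: Q = 4200 + 71.90 = 4272 L/s; C = (4200·1.000 + 71.90·56.70)/4272 = 1.937 mg/L.
After outfall 2: Q = 4272 + 343.0 = 4615 L/s; C = (4272·1.937 + 343.0·48.00)/4615 = 5.361 mg/L.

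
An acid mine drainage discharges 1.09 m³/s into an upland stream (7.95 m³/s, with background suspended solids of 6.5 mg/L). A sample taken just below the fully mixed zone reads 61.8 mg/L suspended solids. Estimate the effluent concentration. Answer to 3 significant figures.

465 mg/L

Mass balance: 7.950·6.500 + 1.090·Cₑ = 9.040·61.80
→ Cₑ = (9.040·61.80 − 7.950·6.500) / 1.090 = 465.1 mg/L.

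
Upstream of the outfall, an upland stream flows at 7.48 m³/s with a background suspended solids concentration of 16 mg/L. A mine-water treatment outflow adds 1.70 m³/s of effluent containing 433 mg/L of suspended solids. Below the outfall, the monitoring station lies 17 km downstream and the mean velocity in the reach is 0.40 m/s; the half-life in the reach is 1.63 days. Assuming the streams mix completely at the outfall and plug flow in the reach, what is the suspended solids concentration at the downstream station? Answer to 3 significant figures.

75.6 mg/L

Mass balance: C = (7.480·16.00 + 1.700·433.0) / 9.180 = 855.8/9.180 = 93.22 mg/L.
Travel time t = 17·1000 / 0.40 = 42500 s = 11.81 h.
Half-life 1.63 d → k = ln 2 / 1.63 = 0.4252 d⁻¹.
Decay over the reach: 93.22·exp(−kt) = 93.22·0.8113 = 75.63 mg/L.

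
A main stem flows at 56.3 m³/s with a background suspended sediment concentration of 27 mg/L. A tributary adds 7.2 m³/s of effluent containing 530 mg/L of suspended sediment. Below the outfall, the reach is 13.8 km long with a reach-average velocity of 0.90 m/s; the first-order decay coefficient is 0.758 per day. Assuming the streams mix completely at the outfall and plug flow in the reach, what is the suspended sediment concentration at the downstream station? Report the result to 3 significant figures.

73.5 mg/L

Conservation of mass: C = (56.30·27.00 + 7.200·530.0) / 63.50 = 5336/63.50 = 84.03 mg/L.
Travel time t = 13.8·1000 / 0.90 = 15330 s = 4.259 h.
After decay, C = 84.03 × e^(−kt) = 84.03 × 0.8741 = 73.46 mg/L.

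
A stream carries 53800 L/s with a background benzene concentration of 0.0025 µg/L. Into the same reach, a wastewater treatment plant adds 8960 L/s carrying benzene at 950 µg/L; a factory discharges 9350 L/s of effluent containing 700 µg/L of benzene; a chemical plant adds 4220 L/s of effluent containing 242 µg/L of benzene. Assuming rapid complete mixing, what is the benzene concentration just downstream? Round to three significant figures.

Flow-weighted average: C = (53800·0.002500 + 8960·950.0 + 9350·700.0 + 4220·242.0) / 76330 = 16080000/76330 = 210.6 µg/L.

211 µg/L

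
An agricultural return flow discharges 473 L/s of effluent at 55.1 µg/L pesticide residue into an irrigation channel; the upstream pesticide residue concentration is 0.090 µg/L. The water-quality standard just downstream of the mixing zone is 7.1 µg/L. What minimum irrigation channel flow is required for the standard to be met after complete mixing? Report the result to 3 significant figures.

Set C_mix = 7.1: (Q·0.09000 + 473.0·55.10) / (Q + 473.0) = 7.1
→ Q = 473.0·(55.10 − 7.1)/(7.1 − 0.09000) = 3239 L/s.

3240 L/s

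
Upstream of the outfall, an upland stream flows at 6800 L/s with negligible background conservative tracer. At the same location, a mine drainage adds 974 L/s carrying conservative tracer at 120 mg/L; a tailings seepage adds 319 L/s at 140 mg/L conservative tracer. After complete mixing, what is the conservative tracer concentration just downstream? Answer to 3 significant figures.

20.0 mg/L

Conservation of mass: C = (6800·0 + 974.0·120.0 + 319.0·140.0) / 8093 = 161500/8093 = 19.96 mg/L.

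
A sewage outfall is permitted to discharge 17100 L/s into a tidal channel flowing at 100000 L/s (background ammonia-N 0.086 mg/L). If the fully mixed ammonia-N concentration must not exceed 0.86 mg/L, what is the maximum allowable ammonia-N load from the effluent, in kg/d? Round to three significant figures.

Mass balance at the limit: 100000·0.08600 + 17100·Cₑ = 117100·0.86 → Cₑ = 5.386 mg/L.
17100 L/s = 17.10 m³/s. Load = 17.10 m³/s × 5.386 g/m³ × 86 400 s/d = 7958 kg/d.

7960 kg/d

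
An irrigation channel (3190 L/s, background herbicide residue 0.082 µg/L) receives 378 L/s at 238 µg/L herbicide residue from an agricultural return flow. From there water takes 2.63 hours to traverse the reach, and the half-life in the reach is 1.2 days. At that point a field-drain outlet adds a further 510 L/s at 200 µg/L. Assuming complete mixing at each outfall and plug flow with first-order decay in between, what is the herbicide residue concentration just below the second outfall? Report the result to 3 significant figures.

Mixed concentration C = ΣQC/ΣQ = (3190·0.08200 + 378.0·238.0) / 3568 = 90230/3568 = 25.29 µg/L; combined flow 3568 L/s.
Half-life 1.2 d → k = ln 2 / 1.2 = 0.5776 d⁻¹.
Decay over the reach: 25.29·exp(−kt) = 25.29·0.9387 = 23.74 µg/L.
At the second outfall, C = (3568·23.74 + 510.0·200.0) / (3568 + 510.0) = 45.78 µg/L.

45.8 µg/L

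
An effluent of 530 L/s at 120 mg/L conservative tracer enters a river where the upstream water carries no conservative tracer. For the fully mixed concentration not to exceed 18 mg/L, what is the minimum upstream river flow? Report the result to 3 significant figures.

Set C_mix = 18: (Q·0 + 530.0·120.0) / (Q + 530.0) = 18
→ Q = 530.0·(120.0 − 18)/(18 − 0) = 3003 L/s.

3000 L/s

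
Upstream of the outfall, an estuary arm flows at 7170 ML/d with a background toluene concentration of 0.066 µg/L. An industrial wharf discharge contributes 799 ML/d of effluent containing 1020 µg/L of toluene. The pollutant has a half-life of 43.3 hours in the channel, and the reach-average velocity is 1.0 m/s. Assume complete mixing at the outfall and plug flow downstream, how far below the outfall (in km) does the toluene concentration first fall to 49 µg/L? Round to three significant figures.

Flow-weighted average: C = (7170·0.06600 + 799.0·1020) / 7969 = 815500/7969 = 102.3 µg/L.
Half-life 43.3 h → k = ln 2 / 43.3 = 0.01601 h⁻¹ = 0.3842 d⁻¹.
Set 102.3·exp(−k·t) = 49 → t = ln(102.3/49)/k = 165600 s = 46.00 h.
Distance = v·t = 1.0·165600 = 165600 m = 165.6 km.

166 km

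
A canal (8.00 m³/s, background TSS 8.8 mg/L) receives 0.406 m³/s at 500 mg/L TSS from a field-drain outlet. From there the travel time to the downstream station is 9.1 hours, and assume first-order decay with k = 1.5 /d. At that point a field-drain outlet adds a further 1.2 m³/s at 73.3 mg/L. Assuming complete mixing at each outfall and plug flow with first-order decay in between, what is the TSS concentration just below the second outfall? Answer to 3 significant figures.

Conservation of mass: C = (8.000·8.800 + 0.4060·500.0) / 8.406 = 273.4/8.406 = 32.52 mg/L; combined flow 8.406 m³/s.
After decay, C = 32.52 × e^(−kt) = 32.52 × 0.5662 = 18.42 mg/L.
At the second outfall, C = (8.406·18.42 + 1.200·73.30) / (8.406 + 1.200) = 25.27 mg/L.

25.3 mg/L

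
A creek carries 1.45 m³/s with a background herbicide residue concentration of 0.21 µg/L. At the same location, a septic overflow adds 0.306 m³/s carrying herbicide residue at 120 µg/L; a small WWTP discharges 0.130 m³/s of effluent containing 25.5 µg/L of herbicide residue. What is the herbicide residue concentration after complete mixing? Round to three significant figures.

After mixing, C = (1.450·0.2100 + 0.3060·120.0 + 0.1300·25.50) / 1.886 = 40.34/1.886 = 21.39 µg/L.

21.4 µg/L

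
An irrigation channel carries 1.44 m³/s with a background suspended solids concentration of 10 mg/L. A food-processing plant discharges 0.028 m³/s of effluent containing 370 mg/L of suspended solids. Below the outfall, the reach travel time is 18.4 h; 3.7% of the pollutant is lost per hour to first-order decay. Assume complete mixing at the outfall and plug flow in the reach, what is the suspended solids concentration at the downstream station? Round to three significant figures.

8.43 mg/L

Flow-weighted average: C = (1.440·10.00 + 0.02800·370.0) / 1.468 = 24.76/1.468 = 16.87 mg/L.
3.7%/h lost → k = −ln(1 − 0.037) = 0.03770 h⁻¹.
Applying C = C₀e^(−kt): 16.87 × 0.4997 = 8.428 mg/L.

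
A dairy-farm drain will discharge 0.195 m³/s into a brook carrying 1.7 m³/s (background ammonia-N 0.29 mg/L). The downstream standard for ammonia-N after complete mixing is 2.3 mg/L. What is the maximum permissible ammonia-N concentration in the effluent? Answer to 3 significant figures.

At the limit, (Qr·Cr + Qe·Cₑ)/(Qr + Qe) = 2.3:
Cₑ = (1.895·2.3 − 1.700·0.2900) / 0.1950 = 19.82 mg/L.

19.8 mg/L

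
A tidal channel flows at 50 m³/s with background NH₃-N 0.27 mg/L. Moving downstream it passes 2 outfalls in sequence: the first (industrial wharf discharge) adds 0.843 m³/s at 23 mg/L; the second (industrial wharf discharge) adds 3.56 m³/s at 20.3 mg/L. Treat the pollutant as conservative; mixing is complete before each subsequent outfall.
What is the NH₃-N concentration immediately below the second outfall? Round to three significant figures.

1.93 mg/L

After outfall 1: Q = 50.00 + 0.8430 = 50.84 m³/s; C = (50.00·0.2700 + 0.8430·23.00)/50.84 = 0.6469 mg/L.
After outfall 2: Q = 50.84 + 3.560 = 54.40 m³/s; C = (50.84·0.6469 + 3.560·20.30)/54.40 = 1.933 mg/L.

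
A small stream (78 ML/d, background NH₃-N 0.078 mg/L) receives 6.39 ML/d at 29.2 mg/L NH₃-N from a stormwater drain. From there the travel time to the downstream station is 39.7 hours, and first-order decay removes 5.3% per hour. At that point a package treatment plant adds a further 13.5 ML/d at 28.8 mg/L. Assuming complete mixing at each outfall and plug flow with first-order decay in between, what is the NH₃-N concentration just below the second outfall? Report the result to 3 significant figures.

4.20 mg/L

Flow-weighted average: C = (78.00·0.07800 + 6.390·29.20) / 84.39 = 192.7/84.39 = 2.283 mg/L; combined flow 84.39 ML/d.
5.3%/h lost → k = −ln(1 − 0.053) = 0.05446 h⁻¹.
Applying C = C₀e^(−kt): 2.283 × 0.1151 = 0.2628 mg/L.
Second outfall: C = (84.39·0.2628 + 13.50·28.80)/97.89 = 4.198 mg/L.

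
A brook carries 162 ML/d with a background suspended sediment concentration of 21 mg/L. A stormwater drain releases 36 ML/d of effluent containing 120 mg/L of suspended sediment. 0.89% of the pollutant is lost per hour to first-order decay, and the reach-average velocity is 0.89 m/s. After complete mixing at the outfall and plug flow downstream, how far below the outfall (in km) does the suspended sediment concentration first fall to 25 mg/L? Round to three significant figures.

159 km

Mixed concentration C = ΣQC/ΣQ = (162.0·21.00 + 36.00·120.0) / 198.0 = 7722/198.0 = 39.00 mg/L.
0.89%/h lost → k = −ln(1 − 0.0089) = 0.008940 h⁻¹.
Set 39.00·exp(−k·t) = 25 → t = ln(39.00/25)/k = 179100 s = 49.74 h.
Distance = v·t = 0.89·179100 = 159400 m = 159.4 km.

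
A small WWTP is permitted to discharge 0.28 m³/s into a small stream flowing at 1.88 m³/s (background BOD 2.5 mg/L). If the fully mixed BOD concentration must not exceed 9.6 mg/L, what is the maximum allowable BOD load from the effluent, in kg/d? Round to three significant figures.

1390 kg/d

Mass balance at the limit: 1.880·2.500 + 0.2800·Cₑ = 2.160·9.6 → Cₑ = 57.27 mg/L.
Load = 0.2800 m³/s × 57.27 g/m³ × 86 400 s/d = 1386 kg/d.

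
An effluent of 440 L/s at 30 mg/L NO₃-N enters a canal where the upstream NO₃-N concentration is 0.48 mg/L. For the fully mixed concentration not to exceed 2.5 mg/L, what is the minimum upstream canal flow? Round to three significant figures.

Set C_mix = 2.5: (Q·0.4800 + 440.0·30.00) / (Q + 440.0) = 2.5
→ Q = 440.0·(30.00 − 2.5)/(2.5 − 0.4800) = 5990 L/s.

5990 L/s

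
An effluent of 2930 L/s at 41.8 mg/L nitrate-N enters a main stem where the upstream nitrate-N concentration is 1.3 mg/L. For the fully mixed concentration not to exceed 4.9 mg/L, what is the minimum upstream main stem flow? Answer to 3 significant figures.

Set C_mix = 4.9: (Q·1.300 + 2930·41.80) / (Q + 2930) = 4.9
→ Q = 2930·(41.80 − 4.9)/(4.9 − 1.300) = 30030 L/s.

30000 L/s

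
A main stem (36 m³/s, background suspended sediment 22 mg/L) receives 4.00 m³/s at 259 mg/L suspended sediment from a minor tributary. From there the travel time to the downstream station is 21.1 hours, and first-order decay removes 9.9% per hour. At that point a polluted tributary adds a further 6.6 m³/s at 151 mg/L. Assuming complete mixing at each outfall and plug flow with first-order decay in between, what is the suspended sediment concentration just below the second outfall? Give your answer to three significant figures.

25.7 mg/L

Conservation of mass: C = (36.00·22.00 + 4.000·259.0) / 40.00 = 1828/40.00 = 45.70 mg/L; combined flow 40.00 m³/s.
9.9%/h lost → k = −ln(1 − 0.099) = 0.1043 h⁻¹.
First-order decay: C = 45.70·exp(−k·t) = 45.70·0.1108 = 5.065 mg/L.
Second outfall: C = (40.00·5.065 + 6.600·151.0)/46.60 = 25.73 mg/L.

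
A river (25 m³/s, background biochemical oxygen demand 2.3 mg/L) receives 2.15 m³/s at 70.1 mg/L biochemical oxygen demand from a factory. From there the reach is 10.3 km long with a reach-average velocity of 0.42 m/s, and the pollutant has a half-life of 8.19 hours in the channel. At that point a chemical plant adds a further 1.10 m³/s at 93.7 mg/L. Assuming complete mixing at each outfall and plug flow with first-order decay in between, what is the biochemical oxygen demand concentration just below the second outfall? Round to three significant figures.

7.79 mg/L

Mass balance: C = (25.00·2.300 + 2.150·70.10) / 27.15 = 208.2/27.15 = 7.669 mg/L; combined flow 27.15 m³/s.
Travel time t = 10.3·1000 / 0.42 = 24520 s = 6.812 h.
Half-life 8.19 h → k = ln 2 / 8.19 = 0.08463 h⁻¹ = 2.031 d⁻¹.
After decay, C = 7.669 × e^(−kt) = 7.669 × 0.5618 = 4.309 mg/L.
Second outfall: C = (27.15·4.309 + 1.100·93.70)/28.25 = 7.790 mg/L.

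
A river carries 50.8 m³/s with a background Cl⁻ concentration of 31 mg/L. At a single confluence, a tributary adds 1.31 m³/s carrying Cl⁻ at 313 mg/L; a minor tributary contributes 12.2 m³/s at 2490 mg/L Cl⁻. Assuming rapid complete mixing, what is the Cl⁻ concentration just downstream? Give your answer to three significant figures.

Mass balance: C = (50.80·31.00 + 1.310·313.0 + 12.20·2490) / 64.31 = 32360/64.31 = 503.2 mg/L.

503 mg/L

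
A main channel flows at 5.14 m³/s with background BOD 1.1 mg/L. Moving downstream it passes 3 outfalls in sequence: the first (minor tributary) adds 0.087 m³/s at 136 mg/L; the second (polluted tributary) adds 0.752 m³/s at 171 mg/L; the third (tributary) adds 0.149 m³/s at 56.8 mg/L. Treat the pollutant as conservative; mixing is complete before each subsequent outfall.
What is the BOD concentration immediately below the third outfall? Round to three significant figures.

25.2 mg/L

Below outfall 1: Q → 5.227 m³/s, C = (5.140·1.100 + 0.08700·136.0)/5.227 = 3.345 mg/L.
Below outfall 2: Q → 5.979 m³/s, C = (5.227·3.345 + 0.7520·171.0)/5.979 = 24.43 mg/L.
Below outfall 3: Q → 6.128 m³/s, C = (5.979·24.43 + 0.1490·56.80)/6.128 = 25.22 mg/L.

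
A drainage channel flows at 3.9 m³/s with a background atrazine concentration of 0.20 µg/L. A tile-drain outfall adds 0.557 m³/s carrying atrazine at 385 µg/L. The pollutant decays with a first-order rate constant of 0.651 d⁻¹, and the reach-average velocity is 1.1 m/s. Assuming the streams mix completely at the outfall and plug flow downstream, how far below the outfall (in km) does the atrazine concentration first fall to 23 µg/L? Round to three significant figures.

Conservation of mass: C = (3.900·0.2000 + 0.5570·385.0) / 4.457 = 215.2/4.457 = 48.29 µg/L.
Set 48.29·exp(−k·t) = 23 → t = ln(48.29/23)/k = 98440 s = 27.34 h.
Distance = v·t = 1.1·98440 = 108300 m = 108.3 km.

108 km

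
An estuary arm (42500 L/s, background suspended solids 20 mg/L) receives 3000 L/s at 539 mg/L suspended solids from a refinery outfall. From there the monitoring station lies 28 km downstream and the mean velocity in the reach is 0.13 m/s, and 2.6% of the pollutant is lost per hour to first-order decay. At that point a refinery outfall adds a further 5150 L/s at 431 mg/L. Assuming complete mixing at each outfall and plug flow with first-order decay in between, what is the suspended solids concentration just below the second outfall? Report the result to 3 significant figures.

53.9 mg/L

Mass balance: C = (42500·20.00 + 3000·539.0) / 45500 = 2467000/45500 = 54.22 mg/L; combined flow 45500 L/s.
Travel time t = 28·1000 / 0.13 = 215400 s = 59.83 h.
2.6%/h lost → k = −ln(1 − 0.026) = 0.02634 h⁻¹.
After decay, C = 54.22 × e^(−kt) = 54.22 × 0.2068 = 11.21 mg/L.
Second outfall: C = (45500·11.21 + 5150·431.0)/50650 = 53.89 mg/L.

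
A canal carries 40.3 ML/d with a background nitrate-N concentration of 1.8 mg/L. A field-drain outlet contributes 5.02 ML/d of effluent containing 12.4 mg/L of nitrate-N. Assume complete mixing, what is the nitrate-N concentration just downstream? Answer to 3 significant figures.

2.97 mg/L

After mixing, C = (40.30·1.800 + 5.020·12.40) / 45.32 = 134.8/45.32 = 2.974 mg/L.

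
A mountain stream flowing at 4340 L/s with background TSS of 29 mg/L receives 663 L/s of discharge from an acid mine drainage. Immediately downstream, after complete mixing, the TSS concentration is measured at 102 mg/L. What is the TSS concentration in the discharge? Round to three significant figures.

580 mg/L

Mass balance: 4340·29.00 + 663.0·Cₑ = 5003·102.0
→ Cₑ = (5003·102.0 − 4340·29.00) / 663.0 = 579.9 mg/L.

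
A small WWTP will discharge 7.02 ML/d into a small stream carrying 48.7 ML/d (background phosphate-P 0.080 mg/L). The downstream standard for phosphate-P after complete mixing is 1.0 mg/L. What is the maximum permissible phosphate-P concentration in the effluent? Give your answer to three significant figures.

At the limit, (Qr·Cr + Qe·Cₑ)/(Qr + Qe) = 1.0:
Cₑ = (55.72·1.0 − 48.70·0.08000) / 7.020 = 7.382 mg/L.

7.38 mg/L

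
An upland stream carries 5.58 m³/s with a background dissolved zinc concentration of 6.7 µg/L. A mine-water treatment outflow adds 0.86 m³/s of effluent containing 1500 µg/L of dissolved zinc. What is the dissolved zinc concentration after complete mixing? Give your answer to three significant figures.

Mass balance: C = (5.580·6.700 + 0.8600·1500) / 6.440 = 1327/6.440 = 206.1 µg/L.

206 µg/L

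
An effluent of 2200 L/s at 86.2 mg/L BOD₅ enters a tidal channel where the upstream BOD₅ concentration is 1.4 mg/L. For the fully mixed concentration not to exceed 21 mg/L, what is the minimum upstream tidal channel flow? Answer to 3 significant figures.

7320 L/s

Set C_mix = 21: (Q·1.400 + 2200·86.20) / (Q + 2200) = 21
→ Q = 2200·(86.20 − 21)/(21 − 1.400) = 7318 L/s.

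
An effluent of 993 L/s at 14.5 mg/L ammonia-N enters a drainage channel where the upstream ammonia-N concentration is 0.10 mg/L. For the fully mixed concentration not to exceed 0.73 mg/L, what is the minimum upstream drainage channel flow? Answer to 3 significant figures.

Set C_mix = 0.73: (Q·0.1000 + 993.0·14.50) / (Q + 993.0) = 0.73
→ Q = 993.0·(14.50 − 0.73)/(0.73 − 0.1000) = 21700 L/s.

21700 L/s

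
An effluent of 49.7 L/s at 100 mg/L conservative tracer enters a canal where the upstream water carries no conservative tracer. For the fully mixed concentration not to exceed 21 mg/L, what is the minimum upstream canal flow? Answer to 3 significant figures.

187 L/s

Set C_mix = 21: (Q·0 + 49.70·100.0) / (Q + 49.70) = 21
→ Q = 49.70·(100.0 − 21)/(21 − 0) = 187.0 L/s.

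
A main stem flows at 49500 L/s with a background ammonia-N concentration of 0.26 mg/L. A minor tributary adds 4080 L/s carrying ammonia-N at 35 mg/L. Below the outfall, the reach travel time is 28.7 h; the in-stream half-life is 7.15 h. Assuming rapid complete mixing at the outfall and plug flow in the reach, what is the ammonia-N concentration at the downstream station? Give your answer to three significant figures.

Mixed concentration C = ΣQC/ΣQ = (49500·0.2600 + 4080·35.00) / 53580 = 155700/53580 = 2.905 mg/L.
Half-life 7.15 h → k = ln 2 / 7.15 = 0.09694 h⁻¹ = 2.327 d⁻¹.
Applying C = C₀e^(−kt): 2.905 × 0.06190 = 0.1798 mg/L.

0.180 mg/L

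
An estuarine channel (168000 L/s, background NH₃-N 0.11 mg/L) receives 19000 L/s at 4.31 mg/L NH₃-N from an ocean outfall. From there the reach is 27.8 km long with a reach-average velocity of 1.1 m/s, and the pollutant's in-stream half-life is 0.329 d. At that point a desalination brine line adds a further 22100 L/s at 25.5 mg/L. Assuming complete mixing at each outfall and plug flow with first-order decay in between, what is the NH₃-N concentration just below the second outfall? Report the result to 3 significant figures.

After mixing, C = (168000·0.1100 + 19000·4.310) / 187000 = 100400/187000 = 0.5367 mg/L; combined flow 187000 L/s.
Travel time t = 27.8·1000 / 1.1 = 25270 s = 7.020 h.
Half-life 0.329 d → k = ln 2 / 0.329 = 2.107 d⁻¹.
First-order decay: C = 0.5367·exp(−k·t) = 0.5367·0.5400 = 0.2898 mg/L.
Second outfall: C = (187000·0.2898 + 22100·25.50)/209100 = 2.954 mg/L.

2.95 mg/L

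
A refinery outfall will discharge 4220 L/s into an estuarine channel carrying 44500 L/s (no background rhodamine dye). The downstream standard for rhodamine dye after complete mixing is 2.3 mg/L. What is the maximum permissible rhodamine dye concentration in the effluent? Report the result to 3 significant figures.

At the limit, (Qr·Cr + Qe·Cₑ)/(Qr + Qe) = 2.3:
Cₑ = (48720·2.3 − 44500·0) / 4220 = 26.55 mg/L.

26.6 mg/L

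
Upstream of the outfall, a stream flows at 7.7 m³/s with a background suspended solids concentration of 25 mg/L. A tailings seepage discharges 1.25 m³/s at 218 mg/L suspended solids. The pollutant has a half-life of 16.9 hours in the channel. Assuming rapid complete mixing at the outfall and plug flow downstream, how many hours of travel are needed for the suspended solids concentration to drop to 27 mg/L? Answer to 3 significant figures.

16.0 h

Conservation of mass: C = (7.700·25.00 + 1.250·218.0) / 8.950 = 465.0/8.950 = 51.96 mg/L.
Half-life 16.9 h → k = ln 2 / 16.9 = 0.04101 h⁻¹ = 0.9844 d⁻¹.
51.96·exp(−k·t) = 27 → t = ln(51.96/27)/k = 57450 s = 15.96 h.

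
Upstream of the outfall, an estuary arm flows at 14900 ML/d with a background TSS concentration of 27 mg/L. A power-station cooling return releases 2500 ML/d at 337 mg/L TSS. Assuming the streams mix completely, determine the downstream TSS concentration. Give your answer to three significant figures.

71.5 mg/L

Conservation of mass: C = (14900·27.00 + 2500·337.0) / 17400 = 1245000/17400 = 71.54 mg/L.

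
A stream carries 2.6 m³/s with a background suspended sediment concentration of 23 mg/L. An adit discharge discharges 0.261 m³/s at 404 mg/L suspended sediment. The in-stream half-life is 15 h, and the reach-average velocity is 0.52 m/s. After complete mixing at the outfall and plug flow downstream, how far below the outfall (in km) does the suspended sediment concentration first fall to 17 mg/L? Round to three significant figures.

After mixing, C = (2.600·23.00 + 0.2610·404.0) / 2.861 = 165.2/2.861 = 57.76 mg/L.
Half-life 15 h → k = ln 2 / 15 = 0.04621 h⁻¹ = 1.109 d⁻¹.
Set 57.76·exp(−k·t) = 17 → t = ln(57.76/17)/k = 95280 s = 26.47 h.
Distance = v·t = 0.52·95280 = 49550 m = 49.55 km.

49.5 km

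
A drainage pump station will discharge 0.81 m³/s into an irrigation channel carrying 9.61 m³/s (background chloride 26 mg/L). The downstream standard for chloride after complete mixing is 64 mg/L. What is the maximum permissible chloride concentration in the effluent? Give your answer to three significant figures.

At the limit, (Qr·Cr + Qe·Cₑ)/(Qr + Qe) = 64:
Cₑ = (10.42·64 − 9.610·26.00) / 0.8100 = 514.8 mg/L.

515 mg/L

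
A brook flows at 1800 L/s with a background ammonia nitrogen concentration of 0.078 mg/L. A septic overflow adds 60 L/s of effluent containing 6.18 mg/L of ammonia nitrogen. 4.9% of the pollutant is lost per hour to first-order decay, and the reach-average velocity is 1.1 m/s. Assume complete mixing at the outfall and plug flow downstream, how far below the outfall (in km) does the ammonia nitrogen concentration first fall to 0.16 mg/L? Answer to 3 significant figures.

42.6 km

Mass balance: C = (1800·0.07800 + 60.00·6.180) / 1860 = 511.2/1860 = 0.2748 mg/L.
4.9%/h lost → k = −ln(1 − 0.049) = 0.05024 h⁻¹.
Set 0.2748·exp(−k·t) = 0.16 → t = ln(0.2748/0.16)/k = 38770 s = 10.77 h.
Distance = v·t = 1.1·38770 = 42640 m = 42.64 km.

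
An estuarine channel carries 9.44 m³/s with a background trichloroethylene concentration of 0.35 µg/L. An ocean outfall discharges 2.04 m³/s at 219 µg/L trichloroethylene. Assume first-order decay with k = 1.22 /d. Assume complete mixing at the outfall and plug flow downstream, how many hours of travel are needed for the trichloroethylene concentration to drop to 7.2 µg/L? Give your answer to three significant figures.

After mixing, C = (9.440·0.3500 + 2.040·219.0) / 11.48 = 450.1/11.48 = 39.20 µg/L.
39.20·exp(−k·t) = 7.2 → t = ln(39.20/7.2)/k = 120000 s = 33.34 h.

33.3 h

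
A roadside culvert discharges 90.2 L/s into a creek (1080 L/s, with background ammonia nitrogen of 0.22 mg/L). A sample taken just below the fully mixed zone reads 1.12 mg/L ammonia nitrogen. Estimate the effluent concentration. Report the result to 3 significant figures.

Mass balance: 1080·0.2200 + 90.20·Cₑ = 1170·1.120
→ Cₑ = (1170·1.120 − 1080·0.2200) / 90.20 = 11.90 mg/L.

11.9 mg/L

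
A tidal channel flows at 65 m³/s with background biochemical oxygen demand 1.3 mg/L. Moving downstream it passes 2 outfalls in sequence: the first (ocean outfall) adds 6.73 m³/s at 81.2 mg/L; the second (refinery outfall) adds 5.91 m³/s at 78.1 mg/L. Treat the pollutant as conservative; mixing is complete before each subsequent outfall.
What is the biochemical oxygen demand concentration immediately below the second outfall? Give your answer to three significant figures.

After outfall 1: Q = 65.00 + 6.730 = 71.73 m³/s; C = (65.00·1.300 + 6.730·81.20)/71.73 = 8.797 mg/L.
After outfall 2: Q = 71.73 + 5.910 = 77.64 m³/s; C = (71.73·8.797 + 5.910·78.10)/77.64 = 14.07 mg/L.

14.1 mg/L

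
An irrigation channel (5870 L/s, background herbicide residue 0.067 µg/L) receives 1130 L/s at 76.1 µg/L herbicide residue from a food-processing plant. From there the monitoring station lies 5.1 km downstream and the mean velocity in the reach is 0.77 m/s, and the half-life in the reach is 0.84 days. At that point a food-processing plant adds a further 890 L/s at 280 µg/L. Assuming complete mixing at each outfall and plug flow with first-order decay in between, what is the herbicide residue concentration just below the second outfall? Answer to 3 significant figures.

41.9 µg/L

Mixed concentration C = ΣQC/ΣQ = (5870·0.06700 + 1130·76.10) / 7000 = 86390/7000 = 12.34 µg/L; combined flow 7000 L/s.
Travel time t = 5.1·1000 / 0.77 = 6623 s = 1.840 h.
Half-life 0.84 d → k = ln 2 / 0.84 = 0.8252 d⁻¹.
First-order decay: C = 12.34·exp(−k·t) = 12.34·0.9387 = 11.58 µg/L.
Second outfall: C = (7000·11.58 + 890.0·280.0)/7890 = 41.86 µg/L.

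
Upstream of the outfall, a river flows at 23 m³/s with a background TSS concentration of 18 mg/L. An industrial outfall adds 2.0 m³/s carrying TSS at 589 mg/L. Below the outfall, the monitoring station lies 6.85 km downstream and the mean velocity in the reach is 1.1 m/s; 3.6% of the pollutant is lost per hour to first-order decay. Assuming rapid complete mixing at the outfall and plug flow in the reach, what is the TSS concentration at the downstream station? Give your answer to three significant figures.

After mixing, C = (23.00·18.00 + 2.000·589.0) / 25.00 = 1592/25.00 = 63.68 mg/L.
Travel time t = 6.85·1000 / 1.1 = 6227 s = 1.730 h.
3.6%/h lost → k = −ln(1 − 0.036) = 0.03666 h⁻¹.
Applying C = C₀e^(−kt): 63.68 × 0.9385 = 59.77 mg/L.

59.8 mg/L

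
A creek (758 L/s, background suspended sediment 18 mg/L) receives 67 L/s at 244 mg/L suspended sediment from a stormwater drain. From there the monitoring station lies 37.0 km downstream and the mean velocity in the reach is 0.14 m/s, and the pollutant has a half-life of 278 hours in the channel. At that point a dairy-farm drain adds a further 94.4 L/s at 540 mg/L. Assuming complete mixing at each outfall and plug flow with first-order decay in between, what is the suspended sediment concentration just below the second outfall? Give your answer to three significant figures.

After mixing, C = (758.0·18.00 + 67.00·244.0) / 825.0 = 29990/825.0 = 36.35 mg/L; combined flow 825.0 L/s.
Travel time t = 37.0·1000 / 0.14 = 264300 s = 73.41 h.
Half-life 278 h → k = ln 2 / 278 = 0.002493 h⁻¹ = 0.05984 d⁻¹.
First-order decay: C = 36.35·exp(−k·t) = 36.35·0.8327 = 30.27 mg/L.
Second outfall: C = (825.0·30.27 + 94.40·540.0)/919.4 = 82.61 mg/L.

82.6 mg/L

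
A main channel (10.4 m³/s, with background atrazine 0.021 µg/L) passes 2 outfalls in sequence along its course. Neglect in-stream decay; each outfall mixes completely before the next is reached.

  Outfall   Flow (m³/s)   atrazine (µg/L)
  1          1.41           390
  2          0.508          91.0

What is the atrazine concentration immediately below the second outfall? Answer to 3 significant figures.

Outfall 1: combined Q = 11.81 m³/s; C = (10.40·0.02100 + 1.410·390.0)/11.81 = 46.58 µg/L.
Outfall 2: combined Q = 12.32 m³/s; C = (11.81·46.58 + 0.5080·91.00)/12.32 = 48.41 µg/L.

48.4 µg/L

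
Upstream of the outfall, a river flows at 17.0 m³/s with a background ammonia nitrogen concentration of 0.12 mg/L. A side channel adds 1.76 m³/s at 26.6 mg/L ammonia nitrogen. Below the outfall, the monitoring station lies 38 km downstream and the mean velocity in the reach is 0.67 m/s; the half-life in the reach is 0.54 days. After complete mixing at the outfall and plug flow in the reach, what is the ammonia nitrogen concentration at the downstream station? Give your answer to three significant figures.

1.12 mg/L

Flow-weighted average: C = (17.00·0.1200 + 1.760·26.60) / 18.76 = 48.86/18.76 = 2.604 mg/L.
Travel time t = 38·1000 / 0.67 = 56720 s = 15.75 h.
Half-life 0.54 d → k = ln 2 / 0.54 = 1.284 d⁻¹.
Applying C = C₀e^(−kt): 2.604 × 0.4306 = 1.121 mg/L.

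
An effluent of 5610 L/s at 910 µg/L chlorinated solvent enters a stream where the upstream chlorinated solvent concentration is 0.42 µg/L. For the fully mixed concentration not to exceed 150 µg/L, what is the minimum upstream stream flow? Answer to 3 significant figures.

28500 L/s

Set C_mix = 150: (Q·0.4200 + 5610·910.0) / (Q + 5610) = 150
→ Q = 5610·(910.0 − 150)/(150 − 0.4200) = 28500 L/s.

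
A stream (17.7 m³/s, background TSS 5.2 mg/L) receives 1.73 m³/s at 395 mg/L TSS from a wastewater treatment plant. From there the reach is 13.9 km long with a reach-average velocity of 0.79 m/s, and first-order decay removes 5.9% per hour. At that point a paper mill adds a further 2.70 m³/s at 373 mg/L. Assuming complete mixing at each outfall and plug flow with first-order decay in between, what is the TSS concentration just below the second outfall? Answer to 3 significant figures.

Mixed concentration C = ΣQC/ΣQ = (17.70·5.200 + 1.730·395.0) / 19.43 = 775.4/19.43 = 39.91 mg/L; combined flow 19.43 m³/s.
Travel time t = 13.9·1000 / 0.79 = 17590 s = 4.887 h.
5.9%/h lost → k = −ln(1 − 0.059) = 0.06081 h⁻¹.
Applying C = C₀e^(−kt): 39.91 × 0.7429 = 29.65 mg/L.
Second outfall: C = (19.43·29.65 + 2.700·373.0)/22.13 = 71.54 mg/L.

71.5 mg/L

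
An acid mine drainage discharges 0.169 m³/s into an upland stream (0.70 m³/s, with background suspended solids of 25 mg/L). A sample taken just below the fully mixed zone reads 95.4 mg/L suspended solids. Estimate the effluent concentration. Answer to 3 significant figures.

387 mg/L

Mass balance: 0.7000·25.00 + 0.1690·Cₑ = 0.8690·95.40
→ Cₑ = (0.8690·95.40 − 0.7000·25.00) / 0.1690 = 387.0 mg/L.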